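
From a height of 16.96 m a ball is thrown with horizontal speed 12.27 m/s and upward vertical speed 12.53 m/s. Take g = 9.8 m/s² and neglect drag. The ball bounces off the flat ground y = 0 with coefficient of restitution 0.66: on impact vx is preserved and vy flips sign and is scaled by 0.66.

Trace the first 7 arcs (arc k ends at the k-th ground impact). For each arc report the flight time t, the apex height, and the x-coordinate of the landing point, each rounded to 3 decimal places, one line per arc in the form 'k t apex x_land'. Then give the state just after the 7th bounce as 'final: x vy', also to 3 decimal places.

Arc 1: start y=16.960, vy=12.530 → t=3.536, apex=24.970, x_land=43.387, impact vy=-22.123
  bounce: vy ← 0.66·22.123 = 14.601
Arc 2: start y=0.000, vy=14.601 → t=2.980, apex=10.877, x_land=79.949, impact vy=-14.601
  bounce: vy ← 0.66·14.601 = 9.637
Arc 3: start y=0.000, vy=9.637 → t=1.967, apex=4.738, x_land=104.080, impact vy=-9.637
  bounce: vy ← 0.66·9.637 = 6.360
Arc 4: start y=0.000, vy=6.360 → t=1.298, apex=2.064, x_land=120.006, impact vy=-6.360
  bounce: vy ← 0.66·6.360 = 4.198
Arc 5: start y=0.000, vy=4.198 → t=0.857, apex=0.899, x_land=130.518, impact vy=-4.198
  bounce: vy ← 0.66·4.198 = 2.771
Arc 6: start y=0.000, vy=2.771 → t=0.565, apex=0.392, x_land=137.455, impact vy=-2.771
  bounce: vy ← 0.66·2.771 = 1.829
Arc 7: start y=0.000, vy=1.829 → t=0.373, apex=0.171, x_land=142.034, impact vy=-1.829
  bounce: vy ← 0.66·1.829 = 1.207

1 3.536 24.970 43.387
2 2.980 10.877 79.949
3 1.967 4.738 104.080
4 1.298 2.064 120.006
5 0.857 0.899 130.518
6 0.565 0.392 137.455
7 0.373 0.171 142.034
final: 142.034 1.207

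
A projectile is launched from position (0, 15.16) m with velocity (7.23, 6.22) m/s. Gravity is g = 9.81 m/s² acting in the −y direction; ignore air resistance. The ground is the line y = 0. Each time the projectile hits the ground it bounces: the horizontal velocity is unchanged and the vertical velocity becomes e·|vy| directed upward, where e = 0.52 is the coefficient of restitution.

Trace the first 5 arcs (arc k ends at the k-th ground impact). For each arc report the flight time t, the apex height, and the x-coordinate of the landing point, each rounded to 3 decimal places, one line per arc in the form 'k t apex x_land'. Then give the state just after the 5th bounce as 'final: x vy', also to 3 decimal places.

1 2.503 17.132 18.096
2 1.944 4.632 32.149
3 1.011 1.253 39.456
4 0.526 0.339 43.256
5 0.273 0.092 45.232
final: 45.232 0.697

Arc 1: start y=15.160, vy=6.220 → t=2.503, apex=17.132, x_land=18.096, impact vy=-18.334
  bounce: vy ← 0.52·18.334 = 9.534
Arc 2: start y=0.000, vy=9.534 → t=1.944, apex=4.632, x_land=32.149, impact vy=-9.534
  bounce: vy ← 0.52·9.534 = 4.957
Arc 3: start y=0.000, vy=4.957 → t=1.011, apex=1.253, x_land=39.456, impact vy=-4.957
  bounce: vy ← 0.52·4.957 = 2.578
Arc 4: start y=0.000, vy=2.578 → t=0.526, apex=0.339, x_land=43.256, impact vy=-2.578
  bounce: vy ← 0.52·2.578 = 1.340
Arc 5: start y=0.000, vy=1.340 → t=0.273, apex=0.092, x_land=45.232, impact vy=-1.340
  bounce: vy ← 0.52·1.340 = 0.697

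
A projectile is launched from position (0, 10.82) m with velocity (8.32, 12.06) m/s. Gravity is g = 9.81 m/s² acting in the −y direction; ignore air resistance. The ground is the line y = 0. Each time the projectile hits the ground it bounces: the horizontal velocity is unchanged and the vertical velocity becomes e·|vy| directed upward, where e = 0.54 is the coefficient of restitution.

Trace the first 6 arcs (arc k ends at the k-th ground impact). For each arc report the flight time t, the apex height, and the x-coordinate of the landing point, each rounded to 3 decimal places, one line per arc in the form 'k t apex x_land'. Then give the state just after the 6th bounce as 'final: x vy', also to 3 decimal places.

Arc 1: start y=10.820, vy=12.060 → t=3.157, apex=18.233, x_land=26.269, impact vy=-18.914
  bounce: vy ← 0.54·18.914 = 10.213
Arc 2: start y=0.000, vy=10.213 → t=2.082, apex=5.317, x_land=43.594, impact vy=-10.213
  bounce: vy ← 0.54·10.213 = 5.515
Arc 3: start y=0.000, vy=5.515 → t=1.124, apex=1.550, x_land=52.949, impact vy=-5.515
  bounce: vy ← 0.54·5.515 = 2.978
Arc 4: start y=0.000, vy=2.978 → t=0.607, apex=0.452, x_land=58.001, impact vy=-2.978
  bounce: vy ← 0.54·2.978 = 1.608
Arc 5: start y=0.000, vy=1.608 → t=0.328, apex=0.132, x_land=60.729, impact vy=-1.608
  bounce: vy ← 0.54·1.608 = 0.868
Arc 6: start y=0.000, vy=0.868 → t=0.177, apex=0.038, x_land=62.202, impact vy=-0.868
  bounce: vy ← 0.54·0.868 = 0.469

1 3.157 18.233 26.269
2 2.082 5.317 43.594
3 1.124 1.550 52.949
4 0.607 0.452 58.001
5 0.328 0.132 60.729
6 0.177 0.038 62.202
final: 62.202 0.469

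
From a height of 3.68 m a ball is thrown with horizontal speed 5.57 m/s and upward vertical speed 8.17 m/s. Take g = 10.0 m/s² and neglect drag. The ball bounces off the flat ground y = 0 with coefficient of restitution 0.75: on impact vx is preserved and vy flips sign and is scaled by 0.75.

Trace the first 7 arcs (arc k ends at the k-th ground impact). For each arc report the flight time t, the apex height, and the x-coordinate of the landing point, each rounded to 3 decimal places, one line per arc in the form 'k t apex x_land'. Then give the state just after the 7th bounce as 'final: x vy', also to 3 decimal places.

1 2.002 7.017 11.149
2 1.777 3.947 21.047
3 1.333 2.220 28.471
4 1.000 1.249 34.039
5 0.750 0.703 38.214
6 0.562 0.395 41.346
7 0.422 0.222 43.695
final: 43.695 1.581

Arc 1: start y=3.680, vy=8.170 → t=2.002, apex=7.017, x_land=11.149, impact vy=-11.847
  bounce: vy ← 0.75·11.847 = 8.885
Arc 2: start y=0.000, vy=8.885 → t=1.777, apex=3.947, x_land=21.047, impact vy=-8.885
  bounce: vy ← 0.75·8.885 = 6.664
Arc 3: start y=0.000, vy=6.664 → t=1.333, apex=2.220, x_land=28.471, impact vy=-6.664
  bounce: vy ← 0.75·6.664 = 4.998
Arc 4: start y=0.000, vy=4.998 → t=1.000, apex=1.249, x_land=34.039, impact vy=-4.998
  bounce: vy ← 0.75·4.998 = 3.748
Arc 5: start y=0.000, vy=3.748 → t=0.750, apex=0.703, x_land=38.214, impact vy=-3.748
  bounce: vy ← 0.75·3.748 = 2.811
Arc 6: start y=0.000, vy=2.811 → t=0.562, apex=0.395, x_land=41.346, impact vy=-2.811
  bounce: vy ← 0.75·2.811 = 2.108
Arc 7: start y=0.000, vy=2.108 → t=0.422, apex=0.222, x_land=43.695, impact vy=-2.108
  bounce: vy ← 0.75·2.108 = 1.581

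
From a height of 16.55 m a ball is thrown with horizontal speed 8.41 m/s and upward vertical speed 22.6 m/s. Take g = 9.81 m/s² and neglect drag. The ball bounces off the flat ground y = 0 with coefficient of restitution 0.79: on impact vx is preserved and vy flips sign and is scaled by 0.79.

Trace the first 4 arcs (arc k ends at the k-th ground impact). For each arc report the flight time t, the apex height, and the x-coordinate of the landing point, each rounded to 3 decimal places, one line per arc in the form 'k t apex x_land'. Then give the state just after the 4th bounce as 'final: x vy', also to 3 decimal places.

Arc 1: start y=16.550, vy=22.600 → t=5.250, apex=42.583, x_land=44.154, impact vy=-28.905
  bounce: vy ← 0.79·28.905 = 22.835
Arc 2: start y=0.000, vy=22.835 → t=4.655, apex=26.576, x_land=83.306, impact vy=-22.835
  bounce: vy ← 0.79·22.835 = 18.039
Arc 3: start y=0.000, vy=18.039 → t=3.678, apex=16.586, x_land=114.236, impact vy=-18.039
  bounce: vy ← 0.79·18.039 = 14.251
Arc 4: start y=0.000, vy=14.251 → t=2.905, apex=10.351, x_land=138.670, impact vy=-14.251
  bounce: vy ← 0.79·14.251 = 11.258

1 5.250 42.583 44.154
2 4.655 26.576 83.306
3 3.678 16.586 114.236
4 2.905 10.351 138.670
final: 138.670 11.258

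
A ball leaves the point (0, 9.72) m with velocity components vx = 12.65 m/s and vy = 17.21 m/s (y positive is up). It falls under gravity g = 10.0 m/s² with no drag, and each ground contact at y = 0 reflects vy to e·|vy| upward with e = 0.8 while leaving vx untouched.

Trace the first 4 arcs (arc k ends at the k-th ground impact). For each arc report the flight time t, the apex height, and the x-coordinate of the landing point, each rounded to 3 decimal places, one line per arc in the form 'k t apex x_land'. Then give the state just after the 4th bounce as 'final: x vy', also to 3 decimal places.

Arc 1: start y=9.720, vy=17.210 → t=3.936, apex=24.529, x_land=49.789, impact vy=-22.149
  bounce: vy ← 0.8·22.149 = 17.719
Arc 2: start y=0.000, vy=17.719 → t=3.544, apex=15.699, x_land=94.619, impact vy=-17.719
  bounce: vy ← 0.8·17.719 = 14.175
Arc 3: start y=0.000, vy=14.175 → t=2.835, apex=10.047, x_land=130.483, impact vy=-14.175
  bounce: vy ← 0.8·14.175 = 11.340
Arc 4: start y=0.000, vy=11.340 → t=2.268, apex=6.430, x_land=159.174, impact vy=-11.340
  bounce: vy ← 0.8·11.340 = 9.072

1 3.936 24.529 49.789
2 3.544 15.699 94.619
3 2.835 10.047 130.483
4 2.268 6.430 159.174
final: 159.174 9.072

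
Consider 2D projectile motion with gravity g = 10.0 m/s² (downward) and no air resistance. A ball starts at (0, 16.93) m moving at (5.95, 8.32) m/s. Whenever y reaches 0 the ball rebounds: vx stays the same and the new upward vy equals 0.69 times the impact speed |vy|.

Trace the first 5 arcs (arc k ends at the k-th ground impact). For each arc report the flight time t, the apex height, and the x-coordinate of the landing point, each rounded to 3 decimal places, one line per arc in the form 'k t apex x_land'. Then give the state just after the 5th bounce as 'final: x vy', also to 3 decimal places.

1 2.851 20.391 16.966
2 2.787 9.708 33.548
3 1.923 4.622 44.989
4 1.327 2.201 52.884
5 0.916 1.048 58.331
final: 58.331 3.159

Arc 1: start y=16.930, vy=8.320 → t=2.851, apex=20.391, x_land=16.966, impact vy=-20.195
  bounce: vy ← 0.69·20.195 = 13.934
Arc 2: start y=0.000, vy=13.934 → t=2.787, apex=9.708, x_land=33.548, impact vy=-13.934
  bounce: vy ← 0.69·13.934 = 9.615
Arc 3: start y=0.000, vy=9.615 → t=1.923, apex=4.622, x_land=44.989, impact vy=-9.615
  bounce: vy ← 0.69·9.615 = 6.634
Arc 4: start y=0.000, vy=6.634 → t=1.327, apex=2.201, x_land=52.884, impact vy=-6.634
  bounce: vy ← 0.69·6.634 = 4.578
Arc 5: start y=0.000, vy=4.578 → t=0.916, apex=1.048, x_land=58.331, impact vy=-4.578
  bounce: vy ← 0.69·4.578 = 3.159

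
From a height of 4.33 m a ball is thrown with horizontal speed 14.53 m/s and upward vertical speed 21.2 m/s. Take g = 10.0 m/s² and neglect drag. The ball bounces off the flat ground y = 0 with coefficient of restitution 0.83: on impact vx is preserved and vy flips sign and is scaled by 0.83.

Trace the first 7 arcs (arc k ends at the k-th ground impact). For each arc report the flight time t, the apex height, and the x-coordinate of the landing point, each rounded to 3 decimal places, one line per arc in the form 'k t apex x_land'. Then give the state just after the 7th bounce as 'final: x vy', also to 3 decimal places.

Arc 1: start y=4.330, vy=21.200 → t=4.435, apex=26.802, x_land=64.444, impact vy=-23.153
  bounce: vy ← 0.83·23.153 = 19.217
Arc 2: start y=0.000, vy=19.217 → t=3.843, apex=18.464, x_land=120.288, impact vy=-19.217
  bounce: vy ← 0.83·19.217 = 15.950
Arc 3: start y=0.000, vy=15.950 → t=3.190, apex=12.720, x_land=166.638, impact vy=-15.950
  bounce: vy ← 0.83·15.950 = 13.238
Arc 4: start y=0.000, vy=13.238 → t=2.648, apex=8.763, x_land=205.108, impact vy=-13.238
  bounce: vy ← 0.83·13.238 = 10.988
Arc 5: start y=0.000, vy=10.988 → t=2.198, apex=6.037, x_land=237.039, impact vy=-10.988
  bounce: vy ← 0.83·10.988 = 9.120
Arc 6: start y=0.000, vy=9.120 → t=1.824, apex=4.159, x_land=263.541, impact vy=-9.120
  bounce: vy ← 0.83·9.120 = 7.569
Arc 7: start y=0.000, vy=7.569 → t=1.514, apex=2.865, x_land=285.538, impact vy=-7.569
  bounce: vy ← 0.83·7.569 = 6.283

1 4.435 26.802 64.444
2 3.843 18.464 120.288
3 3.190 12.720 166.638
4 2.648 8.763 205.108
5 2.198 6.037 237.039
6 1.824 4.159 263.541
7 1.514 2.865 285.538
final: 285.538 6.283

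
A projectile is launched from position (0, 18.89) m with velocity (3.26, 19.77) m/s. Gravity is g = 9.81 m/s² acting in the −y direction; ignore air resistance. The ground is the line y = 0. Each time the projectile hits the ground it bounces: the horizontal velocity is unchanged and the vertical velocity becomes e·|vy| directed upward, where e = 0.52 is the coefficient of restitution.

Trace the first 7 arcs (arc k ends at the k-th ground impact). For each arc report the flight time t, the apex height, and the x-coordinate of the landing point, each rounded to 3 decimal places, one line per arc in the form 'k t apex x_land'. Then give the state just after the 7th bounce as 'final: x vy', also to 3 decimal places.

Arc 1: start y=18.890, vy=19.770 → t=4.828, apex=38.811, x_land=15.740, impact vy=-27.595
  bounce: vy ← 0.52·27.595 = 14.349
Arc 2: start y=0.000, vy=14.349 → t=2.925, apex=10.495, x_land=25.277, impact vy=-14.349
  bounce: vy ← 0.52·14.349 = 7.462
Arc 3: start y=0.000, vy=7.462 → t=1.521, apex=2.838, x_land=30.236, impact vy=-7.462
  bounce: vy ← 0.52·7.462 = 3.880
Arc 4: start y=0.000, vy=3.880 → t=0.791, apex=0.767, x_land=32.815, impact vy=-3.880
  bounce: vy ← 0.52·3.880 = 2.018
Arc 5: start y=0.000, vy=2.018 → t=0.411, apex=0.207, x_land=34.156, impact vy=-2.018
  bounce: vy ← 0.52·2.018 = 1.049
Arc 6: start y=0.000, vy=1.049 → t=0.214, apex=0.056, x_land=34.853, impact vy=-1.049
  bounce: vy ← 0.52·1.049 = 0.546
Arc 7: start y=0.000, vy=0.546 → t=0.111, apex=0.015, x_land=35.216, impact vy=-0.546
  bounce: vy ← 0.52·0.546 = 0.284

1 4.828 38.811 15.740
2 2.925 10.495 25.277
3 1.521 2.838 30.236
4 0.791 0.767 32.815
5 0.411 0.207 34.156
6 0.214 0.056 34.853
7 0.111 0.015 35.216
final: 35.216 0.284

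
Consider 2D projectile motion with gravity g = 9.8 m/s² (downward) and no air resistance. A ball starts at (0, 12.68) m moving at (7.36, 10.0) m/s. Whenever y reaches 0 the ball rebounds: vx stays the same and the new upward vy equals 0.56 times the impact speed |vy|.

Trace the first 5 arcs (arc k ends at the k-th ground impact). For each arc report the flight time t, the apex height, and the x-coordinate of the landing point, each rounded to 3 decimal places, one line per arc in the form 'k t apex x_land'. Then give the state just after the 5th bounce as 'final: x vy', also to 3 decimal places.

1 2.925 17.782 21.531
2 2.134 5.576 37.234
3 1.195 1.749 46.028
4 0.669 0.548 50.952
5 0.375 0.172 53.710
final: 53.710 1.028

Arc 1: start y=12.680, vy=10.000 → t=2.925, apex=17.782, x_land=21.531, impact vy=-18.669
  bounce: vy ← 0.56·18.669 = 10.455
Arc 2: start y=0.000, vy=10.455 → t=2.134, apex=5.576, x_land=37.234, impact vy=-10.455
  bounce: vy ← 0.56·10.455 = 5.855
Arc 3: start y=0.000, vy=5.855 → t=1.195, apex=1.749, x_land=46.028, impact vy=-5.855
  bounce: vy ← 0.56·5.855 = 3.279
Arc 4: start y=0.000, vy=3.279 → t=0.669, apex=0.548, x_land=50.952, impact vy=-3.279
  bounce: vy ← 0.56·3.279 = 1.836
Arc 5: start y=0.000, vy=1.836 → t=0.375, apex=0.172, x_land=53.710, impact vy=-1.836
  bounce: vy ← 0.56·1.836 = 1.028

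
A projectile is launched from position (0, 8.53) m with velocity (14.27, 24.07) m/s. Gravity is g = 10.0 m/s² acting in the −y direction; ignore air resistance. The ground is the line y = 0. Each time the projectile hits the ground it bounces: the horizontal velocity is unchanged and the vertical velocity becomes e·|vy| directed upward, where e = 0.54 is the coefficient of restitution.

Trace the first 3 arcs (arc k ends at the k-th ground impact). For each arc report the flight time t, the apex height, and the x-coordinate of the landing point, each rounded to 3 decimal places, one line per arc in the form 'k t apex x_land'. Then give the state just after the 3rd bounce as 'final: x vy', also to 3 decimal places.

1 5.146 37.498 73.427
2 2.958 10.934 115.632
3 1.597 3.188 138.423
final: 138.423 4.312

Arc 1: start y=8.530, vy=24.070 → t=5.146, apex=37.498, x_land=73.427, impact vy=-27.385
  bounce: vy ← 0.54·27.385 = 14.788
Arc 2: start y=0.000, vy=14.788 → t=2.958, apex=10.934, x_land=115.632, impact vy=-14.788
  bounce: vy ← 0.54·14.788 = 7.986
Arc 3: start y=0.000, vy=7.986 → t=1.597, apex=3.188, x_land=138.423, impact vy=-7.986
  bounce: vy ← 0.54·7.986 = 4.312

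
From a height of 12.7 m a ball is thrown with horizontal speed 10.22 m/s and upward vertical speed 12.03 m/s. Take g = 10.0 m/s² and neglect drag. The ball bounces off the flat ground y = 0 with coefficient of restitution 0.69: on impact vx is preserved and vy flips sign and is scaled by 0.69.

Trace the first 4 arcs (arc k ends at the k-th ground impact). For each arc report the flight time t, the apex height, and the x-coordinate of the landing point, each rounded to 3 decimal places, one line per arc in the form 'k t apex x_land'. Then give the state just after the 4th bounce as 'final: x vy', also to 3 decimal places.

1 3.200 19.936 32.702
2 2.756 9.492 60.864
3 1.901 4.519 80.296
4 1.312 2.151 93.704
final: 93.704 4.526

Arc 1: start y=12.700, vy=12.030 → t=3.200, apex=19.936, x_land=32.702, impact vy=-19.968
  bounce: vy ← 0.69·19.968 = 13.778
Arc 2: start y=0.000, vy=13.778 → t=2.756, apex=9.492, x_land=60.864, impact vy=-13.778
  bounce: vy ← 0.69·13.778 = 9.507
Arc 3: start y=0.000, vy=9.507 → t=1.901, apex=4.519, x_land=80.296, impact vy=-9.507
  bounce: vy ← 0.69·9.507 = 6.560
Arc 4: start y=0.000, vy=6.560 → t=1.312, apex=2.151, x_land=93.704, impact vy=-6.560
  bounce: vy ← 0.69·6.560 = 4.526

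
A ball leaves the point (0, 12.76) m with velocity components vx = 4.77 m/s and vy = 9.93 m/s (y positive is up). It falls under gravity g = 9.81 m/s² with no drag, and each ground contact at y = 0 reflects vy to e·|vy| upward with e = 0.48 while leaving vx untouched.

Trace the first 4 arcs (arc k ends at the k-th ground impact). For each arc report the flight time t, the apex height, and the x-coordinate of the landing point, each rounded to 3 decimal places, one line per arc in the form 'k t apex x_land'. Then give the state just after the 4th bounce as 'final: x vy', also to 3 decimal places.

1 2.916 17.786 13.911
2 1.828 4.098 22.631
3 0.877 0.944 26.817
4 0.421 0.218 28.826
final: 28.826 0.992

Arc 1: start y=12.760, vy=9.930 → t=2.916, apex=17.786, x_land=13.911, impact vy=-18.680
  bounce: vy ← 0.48·18.680 = 8.967
Arc 2: start y=0.000, vy=8.967 → t=1.828, apex=4.098, x_land=22.631, impact vy=-8.967
  bounce: vy ← 0.48·8.967 = 4.304
Arc 3: start y=0.000, vy=4.304 → t=0.877, apex=0.944, x_land=26.817, impact vy=-4.304
  bounce: vy ← 0.48·4.304 = 2.066
Arc 4: start y=0.000, vy=2.066 → t=0.421, apex=0.218, x_land=28.826, impact vy=-2.066
  bounce: vy ← 0.48·2.066 = 0.992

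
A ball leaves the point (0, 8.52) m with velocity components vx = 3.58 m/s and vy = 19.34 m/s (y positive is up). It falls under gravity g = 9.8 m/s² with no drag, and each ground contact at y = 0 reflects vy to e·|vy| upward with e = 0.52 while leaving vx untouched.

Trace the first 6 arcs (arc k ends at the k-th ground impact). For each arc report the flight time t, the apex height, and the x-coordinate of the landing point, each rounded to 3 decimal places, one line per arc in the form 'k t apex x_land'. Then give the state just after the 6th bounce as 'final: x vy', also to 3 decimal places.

Arc 1: start y=8.520, vy=19.340 → t=4.347, apex=27.603, x_land=15.562, impact vy=-23.260
  bounce: vy ← 0.52·23.260 = 12.095
Arc 2: start y=0.000, vy=12.095 → t=2.468, apex=7.464, x_land=24.399, impact vy=-12.095
  bounce: vy ← 0.52·12.095 = 6.290
Arc 3: start y=0.000, vy=6.290 → t=1.284, apex=2.018, x_land=28.994, impact vy=-6.290
  bounce: vy ← 0.52·6.290 = 3.271
Arc 4: start y=0.000, vy=3.271 → t=0.667, apex=0.546, x_land=31.384, impact vy=-3.271
  bounce: vy ← 0.52·3.271 = 1.701
Arc 5: start y=0.000, vy=1.701 → t=0.347, apex=0.148, x_land=32.626, impact vy=-1.701
  bounce: vy ← 0.52·1.701 = 0.884
Arc 6: start y=0.000, vy=0.884 → t=0.180, apex=0.040, x_land=33.272, impact vy=-0.884
  bounce: vy ← 0.52·0.884 = 0.460

1 4.347 27.603 15.562
2 2.468 7.464 24.399
3 1.284 2.018 28.994
4 0.667 0.546 31.384
5 0.347 0.148 32.626
6 0.180 0.040 33.272
final: 33.272 0.460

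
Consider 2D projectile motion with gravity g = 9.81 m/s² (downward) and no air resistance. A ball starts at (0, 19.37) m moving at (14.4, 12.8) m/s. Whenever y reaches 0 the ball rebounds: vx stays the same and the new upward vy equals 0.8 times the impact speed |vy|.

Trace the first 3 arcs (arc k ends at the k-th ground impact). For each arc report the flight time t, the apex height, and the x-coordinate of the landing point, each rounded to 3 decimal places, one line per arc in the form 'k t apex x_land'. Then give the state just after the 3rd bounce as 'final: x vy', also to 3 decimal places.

1 3.682 27.721 53.022
2 3.804 17.741 107.795
3 3.043 11.354 151.613
final: 151.613 11.940

Arc 1: start y=19.370, vy=12.800 → t=3.682, apex=27.721, x_land=53.022, impact vy=-23.321
  bounce: vy ← 0.8·23.321 = 18.657
Arc 2: start y=0.000, vy=18.657 → t=3.804, apex=17.741, x_land=107.795, impact vy=-18.657
  bounce: vy ← 0.8·18.657 = 14.926
Arc 3: start y=0.000, vy=14.926 → t=3.043, apex=11.354, x_land=151.613, impact vy=-14.926
  bounce: vy ← 0.8·14.926 = 11.940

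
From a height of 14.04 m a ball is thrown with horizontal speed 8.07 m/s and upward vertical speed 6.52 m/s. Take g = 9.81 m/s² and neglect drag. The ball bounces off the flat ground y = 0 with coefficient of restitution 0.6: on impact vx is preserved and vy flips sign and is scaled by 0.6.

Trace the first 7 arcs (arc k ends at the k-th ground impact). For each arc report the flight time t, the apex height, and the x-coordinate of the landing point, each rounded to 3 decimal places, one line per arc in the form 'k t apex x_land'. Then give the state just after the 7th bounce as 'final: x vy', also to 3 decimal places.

Arc 1: start y=14.040, vy=6.520 → t=2.482, apex=16.207, x_land=20.033, impact vy=-17.832
  bounce: vy ← 0.6·17.832 = 10.699
Arc 2: start y=0.000, vy=10.699 → t=2.181, apex=5.834, x_land=37.635, impact vy=-10.699
  bounce: vy ← 0.6·10.699 = 6.419
Arc 3: start y=0.000, vy=6.419 → t=1.309, apex=2.100, x_land=48.197, impact vy=-6.419
  bounce: vy ← 0.6·6.419 = 3.852
Arc 4: start y=0.000, vy=3.852 → t=0.785, apex=0.756, x_land=54.534, impact vy=-3.852
  bounce: vy ← 0.6·3.852 = 2.311
Arc 5: start y=0.000, vy=2.311 → t=0.471, apex=0.272, x_land=58.336, impact vy=-2.311
  bounce: vy ← 0.6·2.311 = 1.387
Arc 6: start y=0.000, vy=1.387 → t=0.283, apex=0.098, x_land=60.618, impact vy=-1.387
  bounce: vy ← 0.6·1.387 = 0.832
Arc 7: start y=0.000, vy=0.832 → t=0.170, apex=0.035, x_land=61.986, impact vy=-0.832
  bounce: vy ← 0.6·0.832 = 0.499

1 2.482 16.207 20.033
2 2.181 5.834 37.635
3 1.309 2.100 48.197
4 0.785 0.756 54.534
5 0.471 0.272 58.336
6 0.283 0.098 60.618
7 0.170 0.035 61.986
final: 61.986 0.499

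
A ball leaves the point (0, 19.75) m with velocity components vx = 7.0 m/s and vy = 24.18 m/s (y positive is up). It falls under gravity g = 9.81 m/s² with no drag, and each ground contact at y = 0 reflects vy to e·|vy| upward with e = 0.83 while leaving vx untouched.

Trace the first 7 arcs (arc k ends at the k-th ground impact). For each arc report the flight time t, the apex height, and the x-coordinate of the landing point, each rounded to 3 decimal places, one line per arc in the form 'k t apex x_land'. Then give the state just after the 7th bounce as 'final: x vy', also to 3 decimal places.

Arc 1: start y=19.750, vy=24.180 → t=5.643, apex=49.550, x_land=39.502, impact vy=-31.180
  bounce: vy ← 0.83·31.180 = 25.879
Arc 2: start y=0.000, vy=25.879 → t=5.276, apex=34.135, x_land=76.435, impact vy=-25.879
  bounce: vy ← 0.83·25.879 = 21.480
Arc 3: start y=0.000, vy=21.480 → t=4.379, apex=23.516, x_land=107.089, impact vy=-21.480
  bounce: vy ← 0.83·21.480 = 17.828
Arc 4: start y=0.000, vy=17.828 → t=3.635, apex=16.200, x_land=132.531, impact vy=-17.828
  bounce: vy ← 0.83·17.828 = 14.797
Arc 5: start y=0.000, vy=14.797 → t=3.017, apex=11.160, x_land=153.649, impact vy=-14.797
  bounce: vy ← 0.83·14.797 = 12.282
Arc 6: start y=0.000, vy=12.282 → t=2.504, apex=7.688, x_land=171.176, impact vy=-12.282
  bounce: vy ← 0.83·12.282 = 10.194
Arc 7: start y=0.000, vy=10.194 → t=2.078, apex=5.296, x_land=185.724, impact vy=-10.194
  bounce: vy ← 0.83·10.194 = 8.461

1 5.643 49.550 39.502
2 5.276 34.135 76.435
3 4.379 23.516 107.089
4 3.635 16.200 132.531
5 3.017 11.160 153.649
6 2.504 7.688 171.176
7 2.078 5.296 185.724
final: 185.724 8.461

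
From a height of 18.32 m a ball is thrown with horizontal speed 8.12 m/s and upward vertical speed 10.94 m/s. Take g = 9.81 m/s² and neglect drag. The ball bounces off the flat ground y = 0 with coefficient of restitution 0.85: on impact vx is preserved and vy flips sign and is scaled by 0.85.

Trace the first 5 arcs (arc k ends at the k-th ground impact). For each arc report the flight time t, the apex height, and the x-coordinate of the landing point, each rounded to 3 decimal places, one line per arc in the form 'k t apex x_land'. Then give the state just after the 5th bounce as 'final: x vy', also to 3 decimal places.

Arc 1: start y=18.320, vy=10.940 → t=3.346, apex=24.420, x_land=27.173, impact vy=-21.889
  bounce: vy ← 0.85·21.889 = 18.606
Arc 2: start y=0.000, vy=18.606 → t=3.793, apex=17.644, x_land=57.974, impact vy=-18.606
  bounce: vy ← 0.85·18.606 = 15.815
Arc 3: start y=0.000, vy=15.815 → t=3.224, apex=12.747, x_land=84.154, impact vy=-15.815
  bounce: vy ← 0.85·15.815 = 13.442
Arc 4: start y=0.000, vy=13.442 → t=2.741, apex=9.210, x_land=106.408, impact vy=-13.442
  bounce: vy ← 0.85·13.442 = 11.426
Arc 5: start y=0.000, vy=11.426 → t=2.329, apex=6.654, x_land=125.323, impact vy=-11.426
  bounce: vy ← 0.85·11.426 = 9.712

1 3.346 24.420 27.173
2 3.793 17.644 57.974
3 3.224 12.747 84.154
4 2.741 9.210 106.408
5 2.329 6.654 125.323
final: 125.323 9.712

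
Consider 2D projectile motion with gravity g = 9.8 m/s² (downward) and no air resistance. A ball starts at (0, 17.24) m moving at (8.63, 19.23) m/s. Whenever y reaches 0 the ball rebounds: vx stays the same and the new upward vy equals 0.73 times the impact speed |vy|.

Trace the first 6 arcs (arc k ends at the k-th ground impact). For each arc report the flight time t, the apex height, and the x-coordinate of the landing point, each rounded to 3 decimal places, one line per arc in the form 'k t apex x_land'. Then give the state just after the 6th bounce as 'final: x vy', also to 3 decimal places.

1 4.677 36.107 40.361
2 3.963 19.241 74.563
3 2.893 10.254 99.532
4 2.112 5.464 117.758
5 1.542 2.912 131.064
6 1.125 1.552 140.777
final: 140.777 4.026

Arc 1: start y=17.240, vy=19.230 → t=4.677, apex=36.107, x_land=40.361, impact vy=-26.603
  bounce: vy ← 0.73·26.603 = 19.420
Arc 2: start y=0.000, vy=19.420 → t=3.963, apex=19.241, x_land=74.563, impact vy=-19.420
  bounce: vy ← 0.73·19.420 = 14.177
Arc 3: start y=0.000, vy=14.177 → t=2.893, apex=10.254, x_land=99.532, impact vy=-14.177
  bounce: vy ← 0.73·14.177 = 10.349
Arc 4: start y=0.000, vy=10.349 → t=2.112, apex=5.464, x_land=117.758, impact vy=-10.349
  bounce: vy ← 0.73·10.349 = 7.555
Arc 5: start y=0.000, vy=7.555 → t=1.542, apex=2.912, x_land=131.064, impact vy=-7.555
  bounce: vy ← 0.73·7.555 = 5.515
Arc 6: start y=0.000, vy=5.515 → t=1.125, apex=1.552, x_land=140.777, impact vy=-5.515
  bounce: vy ← 0.73·5.515 = 4.026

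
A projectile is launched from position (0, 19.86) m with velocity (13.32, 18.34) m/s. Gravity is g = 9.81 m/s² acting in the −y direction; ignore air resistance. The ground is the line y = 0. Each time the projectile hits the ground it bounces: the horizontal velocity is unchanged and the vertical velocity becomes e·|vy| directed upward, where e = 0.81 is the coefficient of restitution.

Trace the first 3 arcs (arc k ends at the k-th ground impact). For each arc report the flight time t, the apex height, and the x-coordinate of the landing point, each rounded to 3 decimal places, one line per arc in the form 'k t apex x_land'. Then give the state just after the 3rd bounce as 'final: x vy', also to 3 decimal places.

Arc 1: start y=19.860, vy=18.340 → t=4.616, apex=37.004, x_land=61.487, impact vy=-26.945
  bounce: vy ← 0.81·26.945 = 21.825
Arc 2: start y=0.000, vy=21.825 → t=4.450, apex=24.278, x_land=120.755, impact vy=-21.825
  bounce: vy ← 0.81·21.825 = 17.678
Arc 3: start y=0.000, vy=17.678 → t=3.604, apex=15.929, x_land=168.763, impact vy=-17.678
  bounce: vy ← 0.81·17.678 = 14.319

1 4.616 37.004 61.487
2 4.450 24.278 120.755
3 3.604 15.929 168.763
final: 168.763 14.319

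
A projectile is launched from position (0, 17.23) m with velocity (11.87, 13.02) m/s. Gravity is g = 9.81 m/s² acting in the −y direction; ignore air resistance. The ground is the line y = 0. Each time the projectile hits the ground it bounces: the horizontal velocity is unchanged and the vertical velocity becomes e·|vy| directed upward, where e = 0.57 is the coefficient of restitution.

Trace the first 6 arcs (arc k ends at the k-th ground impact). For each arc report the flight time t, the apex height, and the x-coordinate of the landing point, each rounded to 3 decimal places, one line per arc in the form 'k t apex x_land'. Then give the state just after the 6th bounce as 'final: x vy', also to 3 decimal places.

Arc 1: start y=17.230, vy=13.020 → t=3.624, apex=25.870, x_land=43.014, impact vy=-22.529
  bounce: vy ← 0.57·22.529 = 12.842
Arc 2: start y=0.000, vy=12.842 → t=2.618, apex=8.405, x_land=74.091, impact vy=-12.842
  bounce: vy ← 0.57·12.842 = 7.320
Arc 3: start y=0.000, vy=7.320 → t=1.492, apex=2.731, x_land=91.805, impact vy=-7.320
  bounce: vy ← 0.57·7.320 = 4.172
Arc 4: start y=0.000, vy=4.172 → t=0.851, apex=0.887, x_land=101.902, impact vy=-4.172
  bounce: vy ← 0.57·4.172 = 2.378
Arc 5: start y=0.000, vy=2.378 → t=0.485, apex=0.288, x_land=107.657, impact vy=-2.378
  bounce: vy ← 0.57·2.378 = 1.356
Arc 6: start y=0.000, vy=1.356 → t=0.276, apex=0.094, x_land=110.937, impact vy=-1.356
  bounce: vy ← 0.57·1.356 = 0.773

1 3.624 25.870 43.014
2 2.618 8.405 74.091
3 1.492 2.731 91.805
4 0.851 0.887 101.902
5 0.485 0.288 107.657
6 0.276 0.094 110.937
final: 110.937 0.773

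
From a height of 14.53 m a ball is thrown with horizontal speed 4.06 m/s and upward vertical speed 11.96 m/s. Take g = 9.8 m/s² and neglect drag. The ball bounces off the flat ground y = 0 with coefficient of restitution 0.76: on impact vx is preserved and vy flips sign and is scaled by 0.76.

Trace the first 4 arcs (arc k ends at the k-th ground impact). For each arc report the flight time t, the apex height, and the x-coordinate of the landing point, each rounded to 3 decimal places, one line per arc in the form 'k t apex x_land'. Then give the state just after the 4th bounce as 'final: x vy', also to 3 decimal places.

1 3.331 21.828 13.524
2 3.208 12.608 26.549
3 2.438 7.282 36.448
4 1.853 4.206 43.971
final: 43.971 6.901

Arc 1: start y=14.530, vy=11.960 → t=3.331, apex=21.828, x_land=13.524, impact vy=-20.684
  bounce: vy ← 0.76·20.684 = 15.720
Arc 2: start y=0.000, vy=15.720 → t=3.208, apex=12.608, x_land=26.549, impact vy=-15.720
  bounce: vy ← 0.76·15.720 = 11.947
Arc 3: start y=0.000, vy=11.947 → t=2.438, apex=7.282, x_land=36.448, impact vy=-11.947
  bounce: vy ← 0.76·11.947 = 9.080
Arc 4: start y=0.000, vy=9.080 → t=1.853, apex=4.206, x_land=43.971, impact vy=-9.080
  bounce: vy ← 0.76·9.080 = 6.901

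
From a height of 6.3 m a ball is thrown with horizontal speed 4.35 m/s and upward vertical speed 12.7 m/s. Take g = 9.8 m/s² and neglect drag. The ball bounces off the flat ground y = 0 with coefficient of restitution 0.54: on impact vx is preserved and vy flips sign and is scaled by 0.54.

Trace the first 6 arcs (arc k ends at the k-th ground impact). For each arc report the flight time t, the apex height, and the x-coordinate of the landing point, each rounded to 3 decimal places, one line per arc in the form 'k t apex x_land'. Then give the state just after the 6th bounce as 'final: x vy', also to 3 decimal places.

Arc 1: start y=6.300, vy=12.700 → t=3.018, apex=14.529, x_land=13.128, impact vy=-16.875
  bounce: vy ← 0.54·16.875 = 9.113
Arc 2: start y=0.000, vy=9.113 → t=1.860, apex=4.237, x_land=21.217, impact vy=-9.113
  bounce: vy ← 0.54·9.113 = 4.921
Arc 3: start y=0.000, vy=4.921 → t=1.004, apex=1.235, x_land=25.586, impact vy=-4.921
  bounce: vy ← 0.54·4.921 = 2.657
Arc 4: start y=0.000, vy=2.657 → t=0.542, apex=0.360, x_land=27.945, impact vy=-2.657
  bounce: vy ← 0.54·2.657 = 1.435
Arc 5: start y=0.000, vy=1.435 → t=0.293, apex=0.105, x_land=29.219, impact vy=-1.435
  bounce: vy ← 0.54·1.435 = 0.775
Arc 6: start y=0.000, vy=0.775 → t=0.158, apex=0.031, x_land=29.907, impact vy=-0.775
  bounce: vy ← 0.54·0.775 = 0.418

1 3.018 14.529 13.128
2 1.860 4.237 21.217
3 1.004 1.235 25.586
4 0.542 0.360 27.945
5 0.293 0.105 29.219
6 0.158 0.031 29.907
final: 29.907 0.418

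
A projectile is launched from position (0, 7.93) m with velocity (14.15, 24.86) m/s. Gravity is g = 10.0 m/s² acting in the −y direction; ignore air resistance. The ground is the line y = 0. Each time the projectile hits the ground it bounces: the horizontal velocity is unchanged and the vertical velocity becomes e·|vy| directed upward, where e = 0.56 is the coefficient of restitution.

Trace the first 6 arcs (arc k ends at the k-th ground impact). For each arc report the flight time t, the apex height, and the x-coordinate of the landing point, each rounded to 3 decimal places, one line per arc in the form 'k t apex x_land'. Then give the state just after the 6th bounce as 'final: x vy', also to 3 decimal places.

1 5.273 38.831 74.610
2 3.121 12.177 118.775
3 1.748 3.819 143.507
4 0.979 1.198 157.358
5 0.548 0.376 165.114
6 0.307 0.118 169.457
final: 169.457 0.859

Arc 1: start y=7.930, vy=24.860 → t=5.273, apex=38.831, x_land=74.610, impact vy=-27.868
  bounce: vy ← 0.56·27.868 = 15.606
Arc 2: start y=0.000, vy=15.606 → t=3.121, apex=12.177, x_land=118.775, impact vy=-15.606
  bounce: vy ← 0.56·15.606 = 8.739
Arc 3: start y=0.000, vy=8.739 → t=1.748, apex=3.819, x_land=143.507, impact vy=-8.739
  bounce: vy ← 0.56·8.739 = 4.894
Arc 4: start y=0.000, vy=4.894 → t=0.979, apex=1.198, x_land=157.358, impact vy=-4.894
  bounce: vy ← 0.56·4.894 = 2.741
Arc 5: start y=0.000, vy=2.741 → t=0.548, apex=0.376, x_land=165.114, impact vy=-2.741
  bounce: vy ← 0.56·2.741 = 1.535
Arc 6: start y=0.000, vy=1.535 → t=0.307, apex=0.118, x_land=169.457, impact vy=-1.535
  bounce: vy ← 0.56·1.535 = 0.859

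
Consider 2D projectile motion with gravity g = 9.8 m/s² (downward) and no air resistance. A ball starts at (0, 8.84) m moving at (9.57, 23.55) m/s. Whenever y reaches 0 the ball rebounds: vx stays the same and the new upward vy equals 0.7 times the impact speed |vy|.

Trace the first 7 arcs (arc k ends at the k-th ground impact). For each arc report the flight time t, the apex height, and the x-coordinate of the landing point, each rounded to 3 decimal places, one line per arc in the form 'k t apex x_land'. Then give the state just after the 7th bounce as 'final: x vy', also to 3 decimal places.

Arc 1: start y=8.840, vy=23.550 → t=5.156, apex=37.136, x_land=49.343, impact vy=-26.979
  bounce: vy ← 0.7·26.979 = 18.885
Arc 2: start y=0.000, vy=18.885 → t=3.854, apex=18.197, x_land=86.227, impact vy=-18.885
  bounce: vy ← 0.7·18.885 = 13.220
Arc 3: start y=0.000, vy=13.220 → t=2.698, apex=8.916, x_land=112.046, impact vy=-13.220
  bounce: vy ← 0.7·13.220 = 9.254
Arc 4: start y=0.000, vy=9.254 → t=1.889, apex=4.369, x_land=130.119, impact vy=-9.254
  bounce: vy ← 0.7·9.254 = 6.478
Arc 5: start y=0.000, vy=6.478 → t=1.322, apex=2.141, x_land=142.771, impact vy=-6.478
  bounce: vy ← 0.7·6.478 = 4.534
Arc 6: start y=0.000, vy=4.534 → t=0.925, apex=1.049, x_land=151.627, impact vy=-4.534
  bounce: vy ← 0.7·4.534 = 3.174
Arc 7: start y=0.000, vy=3.174 → t=0.648, apex=0.514, x_land=157.826, impact vy=-3.174
  bounce: vy ← 0.7·3.174 = 2.222

1 5.156 37.136 49.343
2 3.854 18.197 86.227
3 2.698 8.916 112.046
4 1.889 4.369 130.119
5 1.322 2.141 142.771
6 0.925 1.049 151.627
7 0.648 0.514 157.826
final: 157.826 2.222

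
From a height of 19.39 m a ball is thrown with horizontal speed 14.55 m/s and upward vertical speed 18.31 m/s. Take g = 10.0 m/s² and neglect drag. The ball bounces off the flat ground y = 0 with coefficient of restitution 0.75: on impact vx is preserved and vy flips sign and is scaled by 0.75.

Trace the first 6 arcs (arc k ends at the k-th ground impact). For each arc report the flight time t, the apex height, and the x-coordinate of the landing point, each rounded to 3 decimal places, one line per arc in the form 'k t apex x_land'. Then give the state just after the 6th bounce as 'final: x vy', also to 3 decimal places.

Arc 1: start y=19.390, vy=18.310 → t=4.520, apex=36.153, x_land=65.766, impact vy=-26.890
  bounce: vy ← 0.75·26.890 = 20.167
Arc 2: start y=0.000, vy=20.167 → t=4.033, apex=20.336, x_land=124.452, impact vy=-20.167
  bounce: vy ← 0.75·20.167 = 15.125
Arc 3: start y=0.000, vy=15.125 → t=3.025, apex=11.439, x_land=168.467, impact vy=-15.125
  bounce: vy ← 0.75·15.125 = 11.344
Arc 4: start y=0.000, vy=11.344 → t=2.269, apex=6.434, x_land=201.479, impact vy=-11.344
  bounce: vy ← 0.75·11.344 = 8.508
Arc 5: start y=0.000, vy=8.508 → t=1.702, apex=3.619, x_land=226.237, impact vy=-8.508
  bounce: vy ← 0.75·8.508 = 6.381
Arc 6: start y=0.000, vy=6.381 → t=1.276, apex=2.036, x_land=244.806, impact vy=-6.381
  bounce: vy ← 0.75·6.381 = 4.786

1 4.520 36.153 65.766
2 4.033 20.336 124.452
3 3.025 11.439 168.467
4 2.269 6.434 201.479
5 1.702 3.619 226.237
6 1.276 2.036 244.806
final: 244.806 4.786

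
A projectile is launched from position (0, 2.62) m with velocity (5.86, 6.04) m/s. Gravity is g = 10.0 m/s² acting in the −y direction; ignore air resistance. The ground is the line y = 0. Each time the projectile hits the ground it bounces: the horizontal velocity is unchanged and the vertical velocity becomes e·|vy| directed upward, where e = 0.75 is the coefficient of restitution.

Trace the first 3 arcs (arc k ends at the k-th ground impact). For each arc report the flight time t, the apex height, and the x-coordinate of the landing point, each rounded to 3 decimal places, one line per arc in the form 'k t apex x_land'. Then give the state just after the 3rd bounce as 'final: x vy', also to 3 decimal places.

Arc 1: start y=2.620, vy=6.040 → t=1.547, apex=4.444, x_land=9.064, impact vy=-9.428
  bounce: vy ← 0.75·9.428 = 7.071
Arc 2: start y=0.000, vy=7.071 → t=1.414, apex=2.500, x_land=17.351, impact vy=-7.071
  bounce: vy ← 0.75·7.071 = 5.303
Arc 3: start y=0.000, vy=5.303 → t=1.061, apex=1.406, x_land=23.566, impact vy=-5.303
  bounce: vy ← 0.75·5.303 = 3.977

1 1.547 4.444 9.064
2 1.414 2.500 17.351
3 1.061 1.406 23.566
final: 23.566 3.977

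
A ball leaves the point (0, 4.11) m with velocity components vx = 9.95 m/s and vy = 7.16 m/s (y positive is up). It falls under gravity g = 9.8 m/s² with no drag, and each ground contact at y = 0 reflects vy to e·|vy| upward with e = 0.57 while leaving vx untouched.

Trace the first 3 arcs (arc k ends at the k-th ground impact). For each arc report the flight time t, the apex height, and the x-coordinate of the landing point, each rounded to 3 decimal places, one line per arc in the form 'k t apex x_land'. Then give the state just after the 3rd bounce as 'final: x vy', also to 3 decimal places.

1 1.902 6.726 18.927
2 1.336 2.185 32.216
3 0.761 0.710 39.791
final: 39.791 2.126

Arc 1: start y=4.110, vy=7.160 → t=1.902, apex=6.726, x_land=18.927, impact vy=-11.481
  bounce: vy ← 0.57·11.481 = 6.544
Arc 2: start y=0.000, vy=6.544 → t=1.336, apex=2.185, x_land=32.216, impact vy=-6.544
  bounce: vy ← 0.57·6.544 = 3.730
Arc 3: start y=0.000, vy=3.730 → t=0.761, apex=0.710, x_land=39.791, impact vy=-3.730
  bounce: vy ← 0.57·3.730 = 2.126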